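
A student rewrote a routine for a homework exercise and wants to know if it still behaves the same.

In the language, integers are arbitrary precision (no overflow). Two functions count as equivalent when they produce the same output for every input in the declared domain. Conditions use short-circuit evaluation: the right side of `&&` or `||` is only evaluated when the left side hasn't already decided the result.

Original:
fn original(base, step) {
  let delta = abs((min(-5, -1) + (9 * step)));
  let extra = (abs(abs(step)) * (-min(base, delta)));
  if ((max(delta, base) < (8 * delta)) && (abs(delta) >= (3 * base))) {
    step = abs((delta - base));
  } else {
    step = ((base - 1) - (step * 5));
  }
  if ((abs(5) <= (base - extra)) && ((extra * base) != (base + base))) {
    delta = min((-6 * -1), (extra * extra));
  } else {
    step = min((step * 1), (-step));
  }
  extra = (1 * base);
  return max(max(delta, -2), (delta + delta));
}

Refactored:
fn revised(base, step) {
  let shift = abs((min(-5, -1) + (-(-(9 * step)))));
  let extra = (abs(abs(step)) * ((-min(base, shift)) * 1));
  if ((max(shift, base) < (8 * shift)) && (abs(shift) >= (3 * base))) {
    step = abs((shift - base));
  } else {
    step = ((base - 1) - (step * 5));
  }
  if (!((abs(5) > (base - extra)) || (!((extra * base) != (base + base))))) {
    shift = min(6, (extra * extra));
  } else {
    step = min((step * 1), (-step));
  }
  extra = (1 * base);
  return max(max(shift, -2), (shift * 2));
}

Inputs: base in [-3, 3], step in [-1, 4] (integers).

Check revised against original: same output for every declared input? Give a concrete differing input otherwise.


Differences: constant usage differs; also local variable names differ; also arithmetic usage differs; also boolean connective usage differs; also comparison usage differs — yet all 42 inputs agree.
verdict: equivalent


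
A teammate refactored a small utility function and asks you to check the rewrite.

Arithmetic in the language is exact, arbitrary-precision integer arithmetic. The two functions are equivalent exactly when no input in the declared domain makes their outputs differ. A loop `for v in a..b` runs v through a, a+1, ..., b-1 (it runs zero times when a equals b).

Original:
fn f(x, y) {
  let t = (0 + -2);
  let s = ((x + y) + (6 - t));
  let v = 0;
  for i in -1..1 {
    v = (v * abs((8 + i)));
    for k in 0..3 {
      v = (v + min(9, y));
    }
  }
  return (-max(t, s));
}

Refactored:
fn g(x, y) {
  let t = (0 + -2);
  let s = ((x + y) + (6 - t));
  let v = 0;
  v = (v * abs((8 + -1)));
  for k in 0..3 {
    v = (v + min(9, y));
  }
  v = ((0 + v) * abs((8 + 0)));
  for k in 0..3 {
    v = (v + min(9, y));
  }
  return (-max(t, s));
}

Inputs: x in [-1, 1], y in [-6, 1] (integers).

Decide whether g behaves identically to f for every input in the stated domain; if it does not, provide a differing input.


Equivalent — the differences include constant usage differs, and arithmetic usage differs, and min/max/abs usage differs, and statement counts differ, and local variable names differ, and loop structure differs, yet no declared input distinguishes the two.
As a probe, take x=1, y=-1: f runs t := -2 | s := 8 | v := 0 | iter i=-1: | v := 0 | iter k=0: | v := -1 | iter k=1: | v := -2 | iter k=2: | v := -3 | iter i=0: | v := -24 | iter k=0: | v := -25 | iter k=1: | v := -26 | iter k=2: | v := -27 | result -8; g runs t := -2 | s := 8 | v := 0 | v := 0 | iter k=0: | v := -1 | iter k=1: | v := -2 | iter k=2: | v := -3 | v := -24 | iter k=0: | v := -25 | iter k=1: | v := -26 | iter k=2: | v := -27 | result -8; both end at -8.
Across all 24 domain points the two functions coincide.
verdict: equivalent


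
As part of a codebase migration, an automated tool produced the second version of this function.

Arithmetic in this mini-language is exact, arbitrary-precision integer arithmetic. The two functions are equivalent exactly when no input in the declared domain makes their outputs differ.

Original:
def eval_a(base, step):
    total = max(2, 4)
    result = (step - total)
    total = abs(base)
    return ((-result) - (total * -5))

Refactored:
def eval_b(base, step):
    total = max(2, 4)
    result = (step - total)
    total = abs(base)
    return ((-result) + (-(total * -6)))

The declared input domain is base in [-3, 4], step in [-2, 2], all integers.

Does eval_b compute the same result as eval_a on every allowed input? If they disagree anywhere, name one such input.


Take base=-3, step=-2.
eval_a: total becomes 4; next result becomes -6; next total becomes 3; next final value 21
eval_b: total becomes 4; next result becomes -6; next total becomes 3; next final value 24
21 and 24 differ, so these are not the same function on this domain.
verdict: not equivalent; witness: base=-3, step=-2


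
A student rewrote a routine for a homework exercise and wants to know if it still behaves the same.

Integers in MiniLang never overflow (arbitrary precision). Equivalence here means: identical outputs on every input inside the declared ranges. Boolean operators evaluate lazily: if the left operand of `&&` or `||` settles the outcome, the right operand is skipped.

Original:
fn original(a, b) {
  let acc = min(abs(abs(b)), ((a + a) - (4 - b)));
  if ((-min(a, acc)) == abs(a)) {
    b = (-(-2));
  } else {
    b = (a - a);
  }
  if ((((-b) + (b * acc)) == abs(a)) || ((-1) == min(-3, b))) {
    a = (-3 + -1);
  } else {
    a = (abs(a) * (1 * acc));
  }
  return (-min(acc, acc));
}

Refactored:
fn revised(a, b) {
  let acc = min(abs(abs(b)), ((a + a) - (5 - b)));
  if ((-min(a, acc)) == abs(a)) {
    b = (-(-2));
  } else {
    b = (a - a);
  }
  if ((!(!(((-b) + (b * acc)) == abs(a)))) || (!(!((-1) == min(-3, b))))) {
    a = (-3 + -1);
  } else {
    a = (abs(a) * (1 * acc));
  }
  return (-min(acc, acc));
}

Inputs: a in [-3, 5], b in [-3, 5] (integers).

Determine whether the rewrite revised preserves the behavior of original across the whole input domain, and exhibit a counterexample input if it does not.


Try a=-3, b=-3.
original: acc becomes -13; next ((-min(a, acc)) == abs(a)) evaluates to false; next b becomes 0; next ((((-b) + (b * acc)) == abs(a)) || ((-1) == min(-3, b))) evaluates to false; next a becomes -39; next final value 13
revised: acc becomes -14; next ((-min(a, acc)) == abs(a)) evaluates to false; next b becomes 0; next ((!(!(((-b) + (b * acc)) == abs(a)))) || (!(!((-1) == min(-3, b))))) evaluates to false; next a becomes -42; next final value 14
13 != 14, so the rewrite changes behavior.
verdict: not equivalent; witness: a=-3, b=-3


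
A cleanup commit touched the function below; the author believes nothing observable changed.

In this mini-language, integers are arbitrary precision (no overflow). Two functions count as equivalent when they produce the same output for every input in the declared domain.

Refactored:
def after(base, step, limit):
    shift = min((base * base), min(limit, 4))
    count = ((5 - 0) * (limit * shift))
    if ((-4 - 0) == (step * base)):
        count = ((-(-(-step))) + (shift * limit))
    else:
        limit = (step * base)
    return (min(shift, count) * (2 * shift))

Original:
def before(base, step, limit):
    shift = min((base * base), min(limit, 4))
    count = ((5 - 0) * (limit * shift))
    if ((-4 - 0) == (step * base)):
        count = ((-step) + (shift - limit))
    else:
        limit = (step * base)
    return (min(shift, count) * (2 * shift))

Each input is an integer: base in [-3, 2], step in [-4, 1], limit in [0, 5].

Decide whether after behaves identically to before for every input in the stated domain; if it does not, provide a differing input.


Input base=1, step=-4, limit=5: 0 from before versus 2 from after.
verdict: not equivalent; witness: base=1, step=-4, limit=5


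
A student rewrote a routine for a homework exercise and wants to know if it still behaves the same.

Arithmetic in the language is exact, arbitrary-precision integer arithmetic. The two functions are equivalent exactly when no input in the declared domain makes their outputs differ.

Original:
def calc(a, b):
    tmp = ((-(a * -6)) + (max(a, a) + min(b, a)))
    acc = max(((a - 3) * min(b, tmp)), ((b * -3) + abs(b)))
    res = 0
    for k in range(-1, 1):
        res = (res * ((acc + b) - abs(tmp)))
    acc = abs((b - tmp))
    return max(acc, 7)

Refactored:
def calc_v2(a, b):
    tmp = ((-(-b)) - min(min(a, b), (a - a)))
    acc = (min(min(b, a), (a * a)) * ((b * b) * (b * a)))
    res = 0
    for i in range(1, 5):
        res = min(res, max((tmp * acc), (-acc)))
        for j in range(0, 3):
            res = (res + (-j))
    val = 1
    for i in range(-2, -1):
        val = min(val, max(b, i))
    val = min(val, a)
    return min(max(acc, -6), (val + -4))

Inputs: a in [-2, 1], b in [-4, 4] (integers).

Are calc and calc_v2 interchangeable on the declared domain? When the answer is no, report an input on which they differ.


Input a=-2, b=-4: 14 from calc versus -6 from calc_v2.
verdict: not equivalent; witness: a=-2, b=-4


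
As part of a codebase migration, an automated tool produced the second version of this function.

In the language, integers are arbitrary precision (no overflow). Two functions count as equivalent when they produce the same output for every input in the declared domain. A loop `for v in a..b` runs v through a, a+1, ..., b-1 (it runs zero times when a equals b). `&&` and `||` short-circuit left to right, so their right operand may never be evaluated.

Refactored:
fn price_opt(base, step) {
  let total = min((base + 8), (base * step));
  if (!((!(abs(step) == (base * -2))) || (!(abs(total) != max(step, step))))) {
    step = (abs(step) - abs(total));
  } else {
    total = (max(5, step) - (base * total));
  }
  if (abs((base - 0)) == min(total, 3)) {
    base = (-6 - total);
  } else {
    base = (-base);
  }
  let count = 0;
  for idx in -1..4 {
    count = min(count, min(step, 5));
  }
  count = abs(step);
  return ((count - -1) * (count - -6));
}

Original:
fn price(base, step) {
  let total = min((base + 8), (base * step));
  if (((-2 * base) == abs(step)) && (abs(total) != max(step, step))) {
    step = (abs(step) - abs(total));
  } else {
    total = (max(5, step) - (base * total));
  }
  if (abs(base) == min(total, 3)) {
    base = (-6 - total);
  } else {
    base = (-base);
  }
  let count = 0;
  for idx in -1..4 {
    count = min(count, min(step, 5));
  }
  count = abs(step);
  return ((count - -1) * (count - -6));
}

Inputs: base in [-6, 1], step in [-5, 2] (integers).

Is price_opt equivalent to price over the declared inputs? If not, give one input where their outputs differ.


The two versions differ — the changes include arithmetic usage differs, boolean connective usage differs, constant usage differs.
One worked example (base=0, step=-1) — price: total = 0; (((-2 * base) == abs(step)) && (abs(total) != max(step, step))) -> false; total = 5; (abs(base) == min(total, 3)) -> false; base = 0; count = 0; [idx=-1]; count = -1; [idx=0]; count = -1; [idx=1]; count = -1; [idx=2]; count = -1; [idx=3]; count = -1; count = 1; return 14; price_opt: total = 0; (!((!(abs(step) == (base * -2))) || (!(abs(total) != max(step, step))))) -> false; total = 5; (abs((base - 0)) == min(total, 3)) -> false; base = 0; count = 0; [idx=-1]; count = -1; [idx=0]; count = -1; [idx=1]; count = -1; [idx=2]; count = -1; [idx=3]; count = -1; count = 1; return 14; agreement on 14.
Checked all 64 inputs in the declared domain: the outputs agree on every one.
verdict: equivalent


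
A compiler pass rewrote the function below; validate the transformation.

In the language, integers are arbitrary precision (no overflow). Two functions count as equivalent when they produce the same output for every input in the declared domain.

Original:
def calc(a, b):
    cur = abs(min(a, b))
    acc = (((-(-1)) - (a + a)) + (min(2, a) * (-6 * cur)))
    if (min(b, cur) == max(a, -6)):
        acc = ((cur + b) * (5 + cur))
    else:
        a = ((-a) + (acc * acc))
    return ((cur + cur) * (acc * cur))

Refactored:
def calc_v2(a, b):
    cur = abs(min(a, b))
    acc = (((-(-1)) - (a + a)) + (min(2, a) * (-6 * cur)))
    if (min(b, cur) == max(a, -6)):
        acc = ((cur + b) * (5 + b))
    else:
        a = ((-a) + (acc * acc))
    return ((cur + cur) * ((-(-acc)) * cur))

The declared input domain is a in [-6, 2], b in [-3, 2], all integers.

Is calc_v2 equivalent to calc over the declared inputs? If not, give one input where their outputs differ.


Evaluate both at a=1, b=2.
calc: cur := 1 | acc := -7 | (min(b, cur) == max(a, -6)): true | acc := 18 | result 36
calc_v2: cur := 1 | acc := -7 | (min(b, cur) == max(a, -6)): true | acc := 21 | result 42
36 != 42, so the rewrite changes behavior.
verdict: not equivalent; witness: a=1, b=2


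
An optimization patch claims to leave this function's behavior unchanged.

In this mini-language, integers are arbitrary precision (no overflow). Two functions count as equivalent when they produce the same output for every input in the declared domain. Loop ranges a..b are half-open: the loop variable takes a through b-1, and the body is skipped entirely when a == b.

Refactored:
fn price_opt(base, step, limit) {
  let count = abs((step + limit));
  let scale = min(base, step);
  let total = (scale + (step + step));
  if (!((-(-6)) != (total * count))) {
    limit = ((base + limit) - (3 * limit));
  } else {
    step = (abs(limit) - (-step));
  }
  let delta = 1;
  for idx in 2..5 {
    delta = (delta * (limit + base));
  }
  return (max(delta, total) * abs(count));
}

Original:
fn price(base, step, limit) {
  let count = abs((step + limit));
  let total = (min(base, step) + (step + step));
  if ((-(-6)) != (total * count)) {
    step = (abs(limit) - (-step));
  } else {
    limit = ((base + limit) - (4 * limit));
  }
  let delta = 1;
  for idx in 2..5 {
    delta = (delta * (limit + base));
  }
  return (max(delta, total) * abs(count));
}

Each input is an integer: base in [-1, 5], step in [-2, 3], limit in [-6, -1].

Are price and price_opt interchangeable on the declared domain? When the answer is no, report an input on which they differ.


The rewrite breaks on base=-1, step=2, limit=-4, where the results are 2000 and 432.
price: count becomes 2; next total becomes 3; next ((-(-6)) != (total * count)) evaluates to false; next limit becomes 11; next delta becomes 1; next at idx=2:; next delta becomes 10; next at idx=3:; next delta becomes 100; next at idx=4:; next delta becomes 1000; next final value 2000
price_opt: count becomes 2; next scale becomes -1; next total becomes 3; next (!((-(-6)) != (total * count))) evaluates to true; next limit becomes 7; next delta becomes 1; next at idx=2:; next delta becomes 6; next at idx=3:; next delta becomes 36; next at idx=4:; next delta becomes 216; next final value 432
verdict: not equivalent; witness: base=-1, step=2, limit=-4


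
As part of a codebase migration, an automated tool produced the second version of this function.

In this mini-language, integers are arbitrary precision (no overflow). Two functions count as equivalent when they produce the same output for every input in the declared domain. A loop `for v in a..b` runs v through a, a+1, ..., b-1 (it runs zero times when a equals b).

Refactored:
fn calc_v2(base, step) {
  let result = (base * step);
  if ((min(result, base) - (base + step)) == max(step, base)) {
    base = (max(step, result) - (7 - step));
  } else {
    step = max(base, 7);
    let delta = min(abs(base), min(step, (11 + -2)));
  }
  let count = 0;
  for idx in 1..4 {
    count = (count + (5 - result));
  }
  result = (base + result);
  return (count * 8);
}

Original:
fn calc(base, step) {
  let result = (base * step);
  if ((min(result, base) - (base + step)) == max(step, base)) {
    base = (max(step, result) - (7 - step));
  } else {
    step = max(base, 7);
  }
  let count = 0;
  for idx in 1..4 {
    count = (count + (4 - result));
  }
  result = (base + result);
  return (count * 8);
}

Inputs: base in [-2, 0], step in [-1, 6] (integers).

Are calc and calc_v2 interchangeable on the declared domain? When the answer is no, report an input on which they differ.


Take base=-2, step=-1.
calc: result=2, then ((min(result, base) - (base + step)) == max(step, base)) is false, then step=7, then count=0, then (idx=1), then count=2, then (idx=2), then count=4, then (idx=3), then count=6, then result=0, then returns 48
calc_v2: result=2, then ((min(result, base) - (base + step)) == max(step, base)) is false, then step=7, then delta=2, then count=0, then (idx=1), then count=3, then (idx=2), then count=6, then (idx=3), then count=9, then result=0, then returns 72
48 against 72: the behavior changed.
verdict: not equivalent; witness: base=-2, step=-1


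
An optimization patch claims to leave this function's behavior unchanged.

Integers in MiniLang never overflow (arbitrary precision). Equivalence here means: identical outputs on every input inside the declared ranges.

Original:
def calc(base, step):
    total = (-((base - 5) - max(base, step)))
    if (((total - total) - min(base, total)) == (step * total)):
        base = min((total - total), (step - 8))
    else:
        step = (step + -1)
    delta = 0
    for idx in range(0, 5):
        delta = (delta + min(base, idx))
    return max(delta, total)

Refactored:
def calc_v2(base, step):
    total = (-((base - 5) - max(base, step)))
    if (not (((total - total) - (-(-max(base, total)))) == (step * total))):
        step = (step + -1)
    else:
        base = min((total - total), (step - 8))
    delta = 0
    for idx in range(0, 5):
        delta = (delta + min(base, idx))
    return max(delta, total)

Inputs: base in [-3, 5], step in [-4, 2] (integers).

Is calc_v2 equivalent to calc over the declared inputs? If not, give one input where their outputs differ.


Run the pair on base=2, step=-1.
calc: total becomes 5; next (((total - total) - min(base, total)) == (step * total)) evaluates to false; next step becomes -2; next delta becomes 0; next at idx=0:; next delta becomes 0; next at idx=1:; next delta becomes 1; next at idx=2:; next delta becomes 3; next at idx=3:; next delta becomes 5; next at idx=4:; next delta becomes 7; next final value 7
calc_v2: total becomes 5; next (not (((total - total) - (-(-max(base, total)))) == (step * total))) evaluates to false; next base becomes -9; next delta becomes 0; next at idx=0:; next delta becomes -9; next at idx=1:; next delta becomes -18; next at idx=2:; next delta becomes -27; next at idx=3:; next delta becomes -36; next at idx=4:; next delta becomes -45; next final value 5
7 != 5, so the rewrite changes behavior.
verdict: not equivalent; witness: base=2, step=-1


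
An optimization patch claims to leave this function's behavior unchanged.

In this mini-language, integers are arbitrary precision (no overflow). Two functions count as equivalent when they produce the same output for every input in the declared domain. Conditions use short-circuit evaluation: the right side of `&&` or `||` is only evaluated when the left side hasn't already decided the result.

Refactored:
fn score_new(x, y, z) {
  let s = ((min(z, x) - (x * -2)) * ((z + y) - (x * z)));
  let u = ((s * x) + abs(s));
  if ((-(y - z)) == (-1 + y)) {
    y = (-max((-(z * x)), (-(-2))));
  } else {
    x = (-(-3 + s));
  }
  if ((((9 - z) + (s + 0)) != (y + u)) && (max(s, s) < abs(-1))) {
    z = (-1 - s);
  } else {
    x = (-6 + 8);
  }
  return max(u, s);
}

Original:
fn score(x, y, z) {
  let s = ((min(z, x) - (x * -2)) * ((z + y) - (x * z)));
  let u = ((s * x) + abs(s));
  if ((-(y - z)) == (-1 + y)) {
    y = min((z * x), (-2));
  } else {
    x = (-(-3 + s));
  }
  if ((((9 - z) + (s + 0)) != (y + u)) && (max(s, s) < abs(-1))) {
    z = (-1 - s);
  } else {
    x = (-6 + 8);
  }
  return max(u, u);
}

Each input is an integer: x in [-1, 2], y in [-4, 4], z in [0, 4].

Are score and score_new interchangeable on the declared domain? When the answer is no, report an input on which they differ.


Evaluate both at x=-1, y=-4, z=0.
score: s = 12; u = 0; ((-(y - z)) == (-1 + y)) -> false; x = -9; ((((9 - z) + (s + 0)) != (y + u)) && (max(s, s) < abs(-1))) -> false; x = 2; return 0
score_new: s = 12; u = 0; ((-(y - z)) == (-1 + y)) -> false; x = -9; ((((9 - z) + (s + 0)) != (y + u)) && (max(s, s) < abs(-1))) -> false; x = 2; return 12
0 against 12: the behavior changed.
verdict: not equivalent; witness: x=-1, y=-4, z=0


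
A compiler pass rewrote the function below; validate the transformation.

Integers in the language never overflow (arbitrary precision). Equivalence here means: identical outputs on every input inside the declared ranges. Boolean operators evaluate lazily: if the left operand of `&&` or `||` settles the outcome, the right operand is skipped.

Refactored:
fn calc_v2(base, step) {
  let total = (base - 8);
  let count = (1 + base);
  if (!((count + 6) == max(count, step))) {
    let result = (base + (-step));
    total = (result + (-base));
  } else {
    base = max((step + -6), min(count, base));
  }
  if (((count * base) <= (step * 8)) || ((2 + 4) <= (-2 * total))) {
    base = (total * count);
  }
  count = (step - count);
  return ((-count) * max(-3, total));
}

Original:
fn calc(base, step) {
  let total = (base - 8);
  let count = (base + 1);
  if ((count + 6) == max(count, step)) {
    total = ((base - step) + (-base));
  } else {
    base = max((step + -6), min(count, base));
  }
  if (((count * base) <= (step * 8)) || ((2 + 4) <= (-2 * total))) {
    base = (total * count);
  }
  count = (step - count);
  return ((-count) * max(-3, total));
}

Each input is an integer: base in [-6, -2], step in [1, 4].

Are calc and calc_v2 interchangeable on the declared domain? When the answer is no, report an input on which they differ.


There is a counterexample at base=-6, step=1: 6 on one side, 18 on the other.
calc: total := -14 | count := -5 | ((count + 6) == max(count, step)): true | total := -1 | (((count * base) <= (step * 8)) || ((2 + 4) <= (-2 * total))): false | count := 6 | result 6
calc_v2: total := -14 | count := -5 | (!((count + 6) == max(count, step))): false | base := -5 | (((count * base) <= (step * 8)) || ((2 + 4) <= (-2 * total))): true | base := 70 | count := 6 | result 18
verdict: not equivalent; witness: base=-6, step=1


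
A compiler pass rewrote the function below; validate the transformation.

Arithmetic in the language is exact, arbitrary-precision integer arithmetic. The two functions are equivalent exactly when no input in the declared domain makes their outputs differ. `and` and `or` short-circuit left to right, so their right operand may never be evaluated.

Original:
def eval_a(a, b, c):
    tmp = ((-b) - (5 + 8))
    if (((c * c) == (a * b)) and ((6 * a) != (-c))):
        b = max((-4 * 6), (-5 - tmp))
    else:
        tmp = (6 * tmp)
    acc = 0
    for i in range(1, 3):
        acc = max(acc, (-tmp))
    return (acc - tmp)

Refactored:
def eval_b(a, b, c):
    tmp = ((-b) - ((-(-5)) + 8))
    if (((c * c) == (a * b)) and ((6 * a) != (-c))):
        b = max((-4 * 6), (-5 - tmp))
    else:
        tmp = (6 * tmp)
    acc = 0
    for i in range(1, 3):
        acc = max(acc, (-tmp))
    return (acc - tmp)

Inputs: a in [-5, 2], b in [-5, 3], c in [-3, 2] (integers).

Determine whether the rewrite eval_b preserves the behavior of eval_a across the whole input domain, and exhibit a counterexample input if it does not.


Side by side, the visible changes include: same computation, different form.
Tracing a=-1, b=2, c=2: eval_a: tmp = -15; (((c * c) == (a * b)) and ((6 * a) != (-c))) -> false; tmp = -90; acc = 0; [i=1]; acc = 90; [i=2]; acc = 90; return 180 | eval_b: tmp = -15; (((c * c) == (a * b)) and ((6 * a) != (-c))) -> false; tmp = -90; acc = 0; [i=1]; acc = 90; [i=2]; acc = 90; return 180 — matching result 180.
Sweeping the whole domain (432 inputs) finds no disagreement.
verdict: equivalent


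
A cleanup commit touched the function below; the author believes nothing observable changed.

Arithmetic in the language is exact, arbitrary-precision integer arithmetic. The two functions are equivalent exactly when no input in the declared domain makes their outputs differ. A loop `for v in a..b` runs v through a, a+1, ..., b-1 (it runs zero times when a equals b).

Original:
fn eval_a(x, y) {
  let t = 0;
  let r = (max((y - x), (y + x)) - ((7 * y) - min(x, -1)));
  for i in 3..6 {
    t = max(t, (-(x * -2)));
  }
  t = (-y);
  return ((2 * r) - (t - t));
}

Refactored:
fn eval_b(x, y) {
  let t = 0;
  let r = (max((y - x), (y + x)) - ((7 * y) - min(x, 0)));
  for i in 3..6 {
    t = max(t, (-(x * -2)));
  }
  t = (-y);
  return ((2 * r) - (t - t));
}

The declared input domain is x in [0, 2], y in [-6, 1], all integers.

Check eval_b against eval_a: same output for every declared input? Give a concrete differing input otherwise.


These are not equivalent — on x=0, y=-6 the outputs split (70 vs 72).
eval_a: t := 0 | r := 35 | iter i=3: | t := 0 | iter i=4: | t := 0 | iter i=5: | t := 0 | t := 6 | result 70
eval_b: t := 0 | r := 36 | iter i=3: | t := 0 | iter i=4: | t := 0 | iter i=5: | t := 0 | t := 6 | result 72
verdict: not equivalent; witness: x=0, y=-6


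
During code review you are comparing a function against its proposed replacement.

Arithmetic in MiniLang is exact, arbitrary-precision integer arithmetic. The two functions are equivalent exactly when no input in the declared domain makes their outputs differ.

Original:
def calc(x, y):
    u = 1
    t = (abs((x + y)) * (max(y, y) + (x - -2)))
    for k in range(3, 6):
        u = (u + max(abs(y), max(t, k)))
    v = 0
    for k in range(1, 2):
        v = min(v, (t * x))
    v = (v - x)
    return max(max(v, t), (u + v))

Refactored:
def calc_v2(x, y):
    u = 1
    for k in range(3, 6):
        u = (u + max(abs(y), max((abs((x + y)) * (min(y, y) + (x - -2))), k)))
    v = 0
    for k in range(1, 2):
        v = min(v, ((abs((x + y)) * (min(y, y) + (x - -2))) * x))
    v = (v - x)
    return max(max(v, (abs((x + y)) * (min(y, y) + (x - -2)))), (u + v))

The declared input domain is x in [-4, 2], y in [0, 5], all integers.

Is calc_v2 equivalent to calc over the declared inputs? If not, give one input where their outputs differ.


The suspicious edit (`max(y, y)` became `min(y, y)`) never changes the result for any input inside the declared domain; all 42 inputs agree.
verdict: equivalent


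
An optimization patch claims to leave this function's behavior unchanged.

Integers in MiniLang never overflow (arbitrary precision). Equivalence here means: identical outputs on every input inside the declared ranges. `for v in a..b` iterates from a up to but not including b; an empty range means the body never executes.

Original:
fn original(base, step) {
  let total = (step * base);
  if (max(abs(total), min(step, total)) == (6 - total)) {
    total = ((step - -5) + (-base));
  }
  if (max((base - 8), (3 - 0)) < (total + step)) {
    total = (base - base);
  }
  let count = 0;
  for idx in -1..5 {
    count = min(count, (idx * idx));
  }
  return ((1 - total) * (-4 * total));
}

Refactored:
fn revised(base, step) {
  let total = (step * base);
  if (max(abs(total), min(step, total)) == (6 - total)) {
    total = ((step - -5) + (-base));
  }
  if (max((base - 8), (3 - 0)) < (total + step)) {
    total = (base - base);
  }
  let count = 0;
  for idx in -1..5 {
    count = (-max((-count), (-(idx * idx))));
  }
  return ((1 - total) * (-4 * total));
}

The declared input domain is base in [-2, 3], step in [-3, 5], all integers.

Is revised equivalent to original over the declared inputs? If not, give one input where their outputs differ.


Behavior is preserved: although min/max/abs usage differs, the outputs never diverge.
As a probe, take base=3, step=2: original runs total = 6; (max(abs(total), min(step, total)) == (6 - total)) -> false; (max((base - 8), (3 - 0)) < (total + step)) -> true; total = 0; count = 0; [idx=-1]; count = 0; [idx=0]; count = 0; [idx=1]; count = 0; [idx=2]; count = 0; [idx=3]; count = 0; [idx=4]; count = 0; return 0; revised runs total = 6; (max(abs(total), min(step, total)) == (6 - total)) -> false; (max((base - 8), (3 - 0)) < (total + step)) -> true; total = 0; count = 0; [idx=-1]; count = 0; [idx=0]; count = 0; [idx=1]; count = 0; [idx=2]; count = 0; [idx=3]; count = 0; [idx=4]; count = 0; return 0; both end at 0.
Every one of the 54 inputs gives matching results.
verdict: equivalent


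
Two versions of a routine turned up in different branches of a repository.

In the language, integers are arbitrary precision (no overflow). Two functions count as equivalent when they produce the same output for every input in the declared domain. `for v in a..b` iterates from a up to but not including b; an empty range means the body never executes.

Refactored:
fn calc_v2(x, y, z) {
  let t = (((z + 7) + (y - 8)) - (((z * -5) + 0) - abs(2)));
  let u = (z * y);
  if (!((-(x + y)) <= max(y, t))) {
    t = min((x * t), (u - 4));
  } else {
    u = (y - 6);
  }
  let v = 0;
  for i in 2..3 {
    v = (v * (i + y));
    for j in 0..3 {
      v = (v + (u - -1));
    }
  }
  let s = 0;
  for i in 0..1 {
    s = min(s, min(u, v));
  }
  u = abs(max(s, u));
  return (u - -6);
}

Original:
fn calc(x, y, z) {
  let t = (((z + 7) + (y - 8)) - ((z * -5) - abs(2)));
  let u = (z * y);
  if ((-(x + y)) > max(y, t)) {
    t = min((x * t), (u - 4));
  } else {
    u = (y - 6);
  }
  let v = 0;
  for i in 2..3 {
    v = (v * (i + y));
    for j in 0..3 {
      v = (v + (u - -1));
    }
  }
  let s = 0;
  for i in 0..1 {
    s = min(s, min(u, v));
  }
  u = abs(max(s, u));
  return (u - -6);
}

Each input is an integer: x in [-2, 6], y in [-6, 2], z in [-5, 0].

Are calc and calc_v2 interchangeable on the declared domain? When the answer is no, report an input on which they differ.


Changes here: arithmetic usage differs, and boolean connective usage differs, and constant usage differs, and comparison usage differs; the full 486-point sweep finds no disagreement.
verdict: equivalent


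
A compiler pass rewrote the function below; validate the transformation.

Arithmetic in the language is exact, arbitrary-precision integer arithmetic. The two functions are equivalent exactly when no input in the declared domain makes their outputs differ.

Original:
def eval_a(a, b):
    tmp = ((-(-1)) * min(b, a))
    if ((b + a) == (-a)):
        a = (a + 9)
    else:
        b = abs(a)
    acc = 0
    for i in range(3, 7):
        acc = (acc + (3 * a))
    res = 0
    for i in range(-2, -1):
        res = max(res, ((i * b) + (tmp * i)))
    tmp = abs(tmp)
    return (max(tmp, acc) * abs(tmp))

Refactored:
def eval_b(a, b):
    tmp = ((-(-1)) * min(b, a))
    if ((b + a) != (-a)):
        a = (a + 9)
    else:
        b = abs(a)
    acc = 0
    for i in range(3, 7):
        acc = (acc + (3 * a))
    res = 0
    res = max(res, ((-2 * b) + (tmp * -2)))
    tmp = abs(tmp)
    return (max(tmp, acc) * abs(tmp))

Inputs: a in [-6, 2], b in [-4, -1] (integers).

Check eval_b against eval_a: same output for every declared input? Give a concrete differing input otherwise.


Evaluate both at a=-6, b=-4.
eval_a: tmp = -6; ((b + a) == (-a)) -> false; b = 6; acc = 0; [i=3]; acc = -18; [i=4]; acc = -36; [i=5]; acc = -54; [i=6]; acc = -72; res = 0; [i=-2]; res = 0; tmp = 6; return 36
eval_b: tmp = -6; ((b + a) != (-a)) -> true; a = 3; acc = 0; [i=3]; acc = 9; [i=4]; acc = 18; [i=5]; acc = 27; [i=6]; acc = 36; res = 0; res = 20; tmp = 6; return 216
36 vs 216 — the two versions disagree here.
verdict: not equivalent; witness: a=-6, b=-4


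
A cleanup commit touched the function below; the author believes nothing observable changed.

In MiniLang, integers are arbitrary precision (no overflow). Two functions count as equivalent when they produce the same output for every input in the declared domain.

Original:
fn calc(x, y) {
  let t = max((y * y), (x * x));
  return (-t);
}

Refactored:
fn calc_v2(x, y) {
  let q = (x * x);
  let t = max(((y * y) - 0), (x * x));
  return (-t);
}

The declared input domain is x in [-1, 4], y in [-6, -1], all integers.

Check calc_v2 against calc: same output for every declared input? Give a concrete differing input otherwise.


Equivalent. Beyond behavior-preserving changes, the revision adds an assignment to `q` whose value nothing reads.
An exhaustive pass over the 36 declared inputs shows identical outputs.
Tracing x=0, y=-4: calc: t=16, then returns -16 | calc_v2: q=0, then t=16, then returns -16 — matching result -16.
verdict: equivalent


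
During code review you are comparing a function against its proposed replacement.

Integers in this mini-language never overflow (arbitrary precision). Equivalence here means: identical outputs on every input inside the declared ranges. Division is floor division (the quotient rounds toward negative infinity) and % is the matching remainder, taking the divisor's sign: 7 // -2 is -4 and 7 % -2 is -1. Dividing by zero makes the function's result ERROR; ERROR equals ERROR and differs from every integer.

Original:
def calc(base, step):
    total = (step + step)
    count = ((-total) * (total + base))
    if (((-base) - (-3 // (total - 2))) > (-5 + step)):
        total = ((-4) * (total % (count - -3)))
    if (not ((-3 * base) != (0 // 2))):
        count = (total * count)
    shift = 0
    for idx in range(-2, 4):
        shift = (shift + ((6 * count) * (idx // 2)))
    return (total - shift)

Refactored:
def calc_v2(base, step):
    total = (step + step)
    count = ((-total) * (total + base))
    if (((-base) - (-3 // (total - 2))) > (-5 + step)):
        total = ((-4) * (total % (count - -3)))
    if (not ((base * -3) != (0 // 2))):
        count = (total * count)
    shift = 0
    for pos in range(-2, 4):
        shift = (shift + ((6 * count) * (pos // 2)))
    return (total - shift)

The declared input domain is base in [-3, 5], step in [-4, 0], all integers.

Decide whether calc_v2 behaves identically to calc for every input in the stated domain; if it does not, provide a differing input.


Differences: local variable names differ — yet all 45 inputs agree.
verdict: equivalent


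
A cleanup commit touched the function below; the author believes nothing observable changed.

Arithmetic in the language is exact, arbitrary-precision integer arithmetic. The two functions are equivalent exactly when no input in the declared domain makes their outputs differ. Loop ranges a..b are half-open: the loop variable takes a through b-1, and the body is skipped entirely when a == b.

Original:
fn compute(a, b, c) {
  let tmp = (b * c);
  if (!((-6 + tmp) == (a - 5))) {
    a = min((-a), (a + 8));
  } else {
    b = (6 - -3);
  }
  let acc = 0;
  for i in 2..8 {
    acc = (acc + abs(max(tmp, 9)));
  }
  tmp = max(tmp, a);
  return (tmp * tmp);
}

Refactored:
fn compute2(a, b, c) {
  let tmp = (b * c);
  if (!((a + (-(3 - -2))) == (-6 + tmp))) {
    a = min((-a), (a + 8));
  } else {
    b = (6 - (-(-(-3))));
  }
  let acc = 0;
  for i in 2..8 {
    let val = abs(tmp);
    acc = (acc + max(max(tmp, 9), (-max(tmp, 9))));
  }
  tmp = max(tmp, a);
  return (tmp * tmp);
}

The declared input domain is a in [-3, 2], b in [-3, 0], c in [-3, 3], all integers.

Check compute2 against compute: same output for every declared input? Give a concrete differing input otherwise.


Reading the diff, among the changes: min/max/abs usage differs; constant usage differs; statement counts differ; arithmetic usage differs; local variable names differ.
One worked example (a=-3, b=-1, c=0) — compute: tmp = 0; (!((-6 + tmp) == (a - 5))) -> true; a = 3; acc = 0; [i=2]; acc = 9; [i=3]; acc = 18; [i=4]; acc = 27; [i=5]; acc = 36; [i=6]; acc = 45; [i=7]; acc = 54; tmp = 3; return 9; compute2: tmp = 0; (!((a + (-(3 - -2))) == (-6 + tmp))) -> true; a = 3; acc = 0; [i=2]; val = 0; acc = 9; [i=3]; val = 0; acc = 18; [i=4]; val = 0; acc = 27; [i=5]; val = 0; acc = 36; [i=6]; val = 0; acc = 45; [i=7]; val = 0; acc = 54; tmp = 3; return 9; agreement on 9.
Checked all 168 inputs in the declared domain: the outputs agree on every one.
verdict: equivalent


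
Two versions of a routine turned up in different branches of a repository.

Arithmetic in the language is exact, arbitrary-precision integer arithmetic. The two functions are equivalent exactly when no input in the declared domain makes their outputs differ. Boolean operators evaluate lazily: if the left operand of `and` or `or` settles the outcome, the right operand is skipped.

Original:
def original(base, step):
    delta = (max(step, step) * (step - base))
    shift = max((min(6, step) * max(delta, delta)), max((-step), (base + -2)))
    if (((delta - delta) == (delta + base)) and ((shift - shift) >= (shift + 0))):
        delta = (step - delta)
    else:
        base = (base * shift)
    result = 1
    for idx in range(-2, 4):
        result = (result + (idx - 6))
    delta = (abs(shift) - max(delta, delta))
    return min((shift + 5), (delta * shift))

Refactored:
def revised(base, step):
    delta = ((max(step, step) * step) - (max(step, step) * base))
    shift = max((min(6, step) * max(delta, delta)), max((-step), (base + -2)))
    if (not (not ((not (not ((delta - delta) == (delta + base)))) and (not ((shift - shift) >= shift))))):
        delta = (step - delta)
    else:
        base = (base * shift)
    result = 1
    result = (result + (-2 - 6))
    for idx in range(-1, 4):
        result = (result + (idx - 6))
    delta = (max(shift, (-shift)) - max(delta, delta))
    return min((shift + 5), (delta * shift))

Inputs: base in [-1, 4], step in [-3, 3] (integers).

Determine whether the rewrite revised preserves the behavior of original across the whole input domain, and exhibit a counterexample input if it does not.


At base=4, step=2: original gives 7, revised gives -8.
verdict: not equivalent; witness: base=4, step=2


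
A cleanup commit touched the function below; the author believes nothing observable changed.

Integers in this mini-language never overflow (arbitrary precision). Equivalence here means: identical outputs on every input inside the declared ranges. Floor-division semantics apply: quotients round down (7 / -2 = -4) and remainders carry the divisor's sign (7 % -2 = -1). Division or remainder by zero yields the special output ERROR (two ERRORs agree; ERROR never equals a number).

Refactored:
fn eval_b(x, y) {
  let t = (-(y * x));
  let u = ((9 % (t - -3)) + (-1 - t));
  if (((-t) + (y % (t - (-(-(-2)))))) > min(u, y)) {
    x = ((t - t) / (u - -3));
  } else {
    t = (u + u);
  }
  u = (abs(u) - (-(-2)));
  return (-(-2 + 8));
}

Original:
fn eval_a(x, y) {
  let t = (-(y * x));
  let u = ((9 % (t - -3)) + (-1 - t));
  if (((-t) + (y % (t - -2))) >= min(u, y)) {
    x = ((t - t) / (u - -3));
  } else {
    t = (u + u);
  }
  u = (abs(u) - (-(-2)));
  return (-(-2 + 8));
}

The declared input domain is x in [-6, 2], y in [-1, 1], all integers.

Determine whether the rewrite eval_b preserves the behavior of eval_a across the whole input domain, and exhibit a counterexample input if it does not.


There is a counterexample at x=-4, y=1: ERROR on one side, -6 on the other.
eval_a: t becomes 4; next u becomes -3; next (((-t) + (y % (t - -2))) >= min(u, y)) evaluates to true; next hits division by zero so the output is ERROR
eval_b: t becomes 4; next u becomes -3; next (((-t) + (y % (t - (-(-(-2)))))) > min(u, y)) evaluates to false; next t becomes -6; next u becomes 1; next final value -6
verdict: not equivalent; witness: x=-4, y=1


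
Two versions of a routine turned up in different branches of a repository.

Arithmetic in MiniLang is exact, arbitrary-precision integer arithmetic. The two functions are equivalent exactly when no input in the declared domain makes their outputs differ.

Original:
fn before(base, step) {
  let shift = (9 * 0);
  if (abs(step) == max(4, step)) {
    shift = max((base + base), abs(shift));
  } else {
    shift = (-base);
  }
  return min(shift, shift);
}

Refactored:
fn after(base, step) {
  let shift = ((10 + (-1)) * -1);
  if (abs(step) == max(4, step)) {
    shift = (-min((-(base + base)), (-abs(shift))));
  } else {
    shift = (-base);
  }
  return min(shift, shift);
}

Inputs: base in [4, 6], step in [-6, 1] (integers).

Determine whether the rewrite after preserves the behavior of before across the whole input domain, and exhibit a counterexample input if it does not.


On input base=4, step=-4, before returns 8 while after returns 9.
verdict: not equivalent; witness: base=4, step=-4
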